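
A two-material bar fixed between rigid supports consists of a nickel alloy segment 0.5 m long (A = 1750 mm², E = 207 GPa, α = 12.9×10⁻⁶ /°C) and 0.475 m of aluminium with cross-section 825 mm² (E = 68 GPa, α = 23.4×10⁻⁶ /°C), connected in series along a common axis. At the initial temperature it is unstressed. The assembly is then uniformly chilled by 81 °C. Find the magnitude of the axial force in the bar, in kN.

If the supports were absent, the total length change would be Σ αᵢΔT Lᵢ = 12.9×10⁻⁶×81×500 + 23.4×10⁻⁶×81×475 = 1.423 mm.
The rigid supports impose zero overall length change; the single axial force P common to all segments must satisfy P Σ Lᵢ/(AᵢEᵢ) = δ_free.
The series flexibility is Σ Lᵢ/(AᵢEᵢ) = 500/(1750×207×10³) + 475/(825×68×10³) = 9.847×10⁻⁶ mm/N.
So P = 1.423 / 9.847×10⁻⁶ = 144.5 kN, tensile.

P ≈ 144 kN (tensile)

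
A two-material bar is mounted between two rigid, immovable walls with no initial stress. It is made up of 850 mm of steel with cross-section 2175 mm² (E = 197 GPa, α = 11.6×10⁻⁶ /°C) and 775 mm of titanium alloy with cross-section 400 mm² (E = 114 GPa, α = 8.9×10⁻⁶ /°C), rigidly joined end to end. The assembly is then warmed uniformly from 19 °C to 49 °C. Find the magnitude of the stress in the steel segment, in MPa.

With the walls removed the bar would change length by δ_free = Σ αᵢΔT Lᵢ = 11.6×10⁻⁶×30×850 + 8.9×10⁻⁶×30×775 = 0.5027 mm.
The walls prevent any net length change, so an axial force P (same in every segment) develops. Compatibility: P · Σ Lᵢ/(AᵢEᵢ) = δ_free.
The series flexibility is Σ Lᵢ/(AᵢEᵢ) = 850/(2175×197×10³) + 775/(400×114×10³) = 1.898×10⁻⁵ mm/N.
Hence P = δ_free / Σ(L/AE) = 0.5027/1.898×10⁻⁵ = 26.49 kN (compressive).
σ_{steel} = P / A = 26490 / 2175 = 12.18 MPa.

σ ≈ 12.2 MPa (compressive)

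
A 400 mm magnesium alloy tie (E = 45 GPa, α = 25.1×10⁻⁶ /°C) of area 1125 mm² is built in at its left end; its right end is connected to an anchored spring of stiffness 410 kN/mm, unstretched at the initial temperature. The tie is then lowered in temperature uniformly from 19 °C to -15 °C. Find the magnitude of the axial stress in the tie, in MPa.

σ ≈ 29.3 MPa (tensile)

If the spring were absent the tie would shorten by αΔT L = 25.1×10⁻⁶ × 34 × 400 = 0.3414 mm.
With a force P in the spring, the elastic change of the tie is PL/(AE) and that of the spring is P/k; compatibility requires their sum to equal δ_free.
P [ L/(AE) + 1/k ] = δ_free → P [ 400/(1125×45×10³) + 1/(410×10³) ] = 0.3414.
P = 0.3414 / 1.034×10⁻⁵ = 33010 N.
σ = P/A = 33010/1125 = 29.34 MPa.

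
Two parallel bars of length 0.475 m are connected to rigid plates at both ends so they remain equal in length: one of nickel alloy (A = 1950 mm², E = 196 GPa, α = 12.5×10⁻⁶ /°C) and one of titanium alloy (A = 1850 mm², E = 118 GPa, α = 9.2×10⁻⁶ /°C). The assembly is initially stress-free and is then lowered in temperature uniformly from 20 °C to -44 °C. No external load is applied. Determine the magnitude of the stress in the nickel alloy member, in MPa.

σ ≈ 15 MPa (tensile)

The nickel alloy has the larger α, so on cooling it would change length more than the titanium alloy if both were free. The rigid plates force a common final length, so the nickel alloy is put into tension and the titanium alloy into compression, with equal and opposite forces P (no external load).
Compatibility of the two members (thermal + elastic change equal): (α₁ − α₂)ΔT = P·[1/(A₁E₁) + 1/(A₂E₂)].
|α₁ − α₂|·ΔT = 3.3×10⁻⁶ × 64 = 0.0002112.
1/(A₁E₁) + 1/(A₂E₂) = 1/(1950×196×10³) + 1/(1850×118×10³) = 7.197×10⁻⁹ N⁻¹.
So P = 0.0002112 / 7.197×10⁻⁹ = 29.34 kN.
σ_{nickel alloy} = P/A₁ = 29340/1950 = 15.05 MPa, tensile.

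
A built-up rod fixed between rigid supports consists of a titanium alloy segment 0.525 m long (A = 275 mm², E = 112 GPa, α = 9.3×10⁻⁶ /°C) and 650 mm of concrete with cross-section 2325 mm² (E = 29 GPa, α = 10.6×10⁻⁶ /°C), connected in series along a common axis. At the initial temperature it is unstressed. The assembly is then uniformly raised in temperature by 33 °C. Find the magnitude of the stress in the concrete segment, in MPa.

σ ≈ 6.26 MPa (compressive)

Free thermal expansion of the whole bar: Σ αᵢΔT Lᵢ = 9.3×10⁻⁶×33×525 + 10.6×10⁻⁶×33×650 = 0.3885 mm.
The rigid supports impose zero overall length change; the single axial force P common to all segments must satisfy P Σ Lᵢ/(AᵢEᵢ) = δ_free.
The series flexibility is Σ Lᵢ/(AᵢEᵢ) = 525/(275×112×10³) + 650/(2325×29×10³) = 2.669×10⁻⁵ mm/N.
Hence P = δ_free / Σ(L/AE) = 0.3885/2.669×10⁻⁵ = 14.56 kN (compressive).
σ_{concrete} = P / A = 14560 / 2325 = 6.262 MPa.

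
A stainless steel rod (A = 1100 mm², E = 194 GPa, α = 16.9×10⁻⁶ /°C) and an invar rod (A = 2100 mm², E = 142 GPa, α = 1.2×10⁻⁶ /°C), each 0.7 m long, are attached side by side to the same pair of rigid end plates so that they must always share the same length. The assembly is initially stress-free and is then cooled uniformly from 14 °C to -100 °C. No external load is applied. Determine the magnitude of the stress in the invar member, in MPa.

The stainless steel has the larger α, so on cooling it would change length more than the invar if both were free. The rigid plates force a common final length, so the stainless steel is put into tension and the invar into compression, with equal and opposite forces P (no external load).
Equating the net (thermal + elastic) strains gives |α₁ − α₂|·ΔT = P·[1/(A₁E₁) + 1/(A₂E₂)].
|α₁ − α₂|·ΔT = 15.7×10⁻⁶ × 114 = 0.00179.
1/(A₁E₁) + 1/(A₂E₂) = 1/(1100×194×10³) + 1/(2100×142×10³) = 8.039×10⁻⁹ N⁻¹.
P = 0.00179 / 8.039×10⁻⁹ = 222600 N = 222.6 kN.
σ_{invar} = P/A₂ = 222600/2100 = 106 MPa, compressive.

σ ≈ 106 MPa (compressive)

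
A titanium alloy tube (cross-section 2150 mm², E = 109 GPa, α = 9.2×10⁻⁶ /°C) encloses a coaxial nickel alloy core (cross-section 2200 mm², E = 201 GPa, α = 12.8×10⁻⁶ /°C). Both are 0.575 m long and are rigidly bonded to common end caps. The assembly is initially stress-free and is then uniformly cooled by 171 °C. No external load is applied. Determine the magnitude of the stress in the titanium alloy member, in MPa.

σ ≈ 43.9 MPa (compressive)

Equilibrium of a rigid end plate with no external load gives equal and opposite internal forces ±P in the two members. Since α_{nickel alloy} > α_{titanium alloy}, cooling drives the nickel alloy into tension and the titanium alloy into compression.
Setting the final lengths equal and cancelling L: (α₁ − α₂)ΔT = P/(A₁E₁) + P/(A₂E₂).
|α₁ − α₂|·ΔT = 3.6×10⁻⁶ × 171 = 0.0006156.
1/(A₁E₁) + 1/(A₂E₂) = 1/(2150×109×10³) + 1/(2200×201×10³) = 6.529×10⁻⁹ N⁻¹.
P = 0.0006156 / 6.529×10⁻⁹ = 94290 N = 94.29 kN.
σ_{titanium alloy} = P/A₁ = 94290/2150 = 43.86 MPa, compressive.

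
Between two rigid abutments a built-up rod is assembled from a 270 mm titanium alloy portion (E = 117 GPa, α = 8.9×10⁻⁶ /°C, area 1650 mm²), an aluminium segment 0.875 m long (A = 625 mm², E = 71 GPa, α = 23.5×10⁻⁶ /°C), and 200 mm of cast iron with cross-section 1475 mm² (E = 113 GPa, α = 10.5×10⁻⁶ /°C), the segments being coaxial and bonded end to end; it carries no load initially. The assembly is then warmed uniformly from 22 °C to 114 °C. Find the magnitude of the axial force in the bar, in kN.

With the walls removed the bar would change length by δ_free = Σ αᵢΔT Lᵢ = 8.9×10⁻⁶×92×270 + 23.5×10⁻⁶×92×875 + 10.5×10⁻⁶×92×200 = 2.306 mm.
The walls prevent any net length change, so an axial force P (same in every segment) develops. Compatibility: P · Σ Lᵢ/(AᵢEᵢ) = δ_free.
Σ Lᵢ/(AᵢEᵢ) = 270/(1650×117×10³) + 875/(625×71×10³) + 200/(1475×113×10³) = 2.232×10⁻⁵ mm/N.
P = 2.306 / 2.232×10⁻⁵ = 103300 N = 103.3 kN, compressive.

P ≈ 103 kN (compressive)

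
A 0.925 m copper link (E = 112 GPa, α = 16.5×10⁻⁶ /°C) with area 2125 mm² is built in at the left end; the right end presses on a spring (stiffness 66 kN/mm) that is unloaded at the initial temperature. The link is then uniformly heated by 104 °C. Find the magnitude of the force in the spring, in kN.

P ≈ 83.4 kN

Free thermal expansion: δ_free = αΔT L = 16.5×10⁻⁶ × 104 × 925 = 1.587 mm.
Let P be the compressive force at the spring. The link shortens elastically by PL/(AE) and the spring compresses by P/k; together these equal δ_free.
So P = δ_free / [L/(AE) + 1/k] = 1.587 / [ 925/(2125×112×10³) + 1/(66×10³) ].
P = 1.587 / 1.904×10⁻⁵ = 83380 N.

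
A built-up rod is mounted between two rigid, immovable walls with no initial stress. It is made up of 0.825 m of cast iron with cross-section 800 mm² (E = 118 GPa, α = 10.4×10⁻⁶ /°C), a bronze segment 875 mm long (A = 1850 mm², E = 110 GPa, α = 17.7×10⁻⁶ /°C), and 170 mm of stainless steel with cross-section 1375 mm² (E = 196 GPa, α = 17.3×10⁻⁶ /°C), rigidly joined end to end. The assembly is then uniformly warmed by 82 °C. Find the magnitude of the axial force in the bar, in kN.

Free thermal expansion of the whole bar: Σ αᵢΔT Lᵢ = 10.4×10⁻⁶×82×825 + 17.7×10⁻⁶×82×875 + 17.3×10⁻⁶×82×170 = 2.215 mm.
The rigid supports impose zero overall length change; the single axial force P common to all segments must satisfy P Σ Lᵢ/(AᵢEᵢ) = δ_free.
The series flexibility is Σ Lᵢ/(AᵢEᵢ) = 825/(800×118×10³) + 875/(1850×110×10³) + 170/(1375×196×10³) = 1.367×10⁻⁵ mm/N.
P = 2.215 / 1.367×10⁻⁵ = 162000 N = 162 kN, compressive.

P ≈ 162 kN (compressive)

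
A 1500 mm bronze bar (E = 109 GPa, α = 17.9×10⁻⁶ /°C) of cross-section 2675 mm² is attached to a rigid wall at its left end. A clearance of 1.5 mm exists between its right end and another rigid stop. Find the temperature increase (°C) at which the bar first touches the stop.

ΔT ≈ 55.9 °C

Contact occurs when the free expansion equals the gap: αΔT L = 1.5 mm.
So ΔT = g/(αL) = 1.5/(17.9×10⁻⁶ × 1500) = 55.87 °C.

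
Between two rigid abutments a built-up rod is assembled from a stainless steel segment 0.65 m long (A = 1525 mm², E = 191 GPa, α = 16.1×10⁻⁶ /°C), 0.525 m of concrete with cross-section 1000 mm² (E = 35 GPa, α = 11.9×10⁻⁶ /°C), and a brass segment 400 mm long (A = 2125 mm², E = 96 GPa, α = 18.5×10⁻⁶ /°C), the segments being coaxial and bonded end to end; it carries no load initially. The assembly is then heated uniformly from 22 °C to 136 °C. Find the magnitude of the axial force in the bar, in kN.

With the walls removed the bar would change length by δ_free = Σ αᵢΔT Lᵢ = 16.1×10⁻⁶×114×650 + 11.9×10⁻⁶×114×525 + 18.5×10⁻⁶×114×400 = 2.749 mm.
The rigid supports impose zero overall length change; the single axial force P common to all segments must satisfy P Σ Lᵢ/(AᵢEᵢ) = δ_free.
The series flexibility is Σ Lᵢ/(AᵢEᵢ) = 650/(1525×191×10³) + 525/(1000×35×10³) + 400/(2125×96×10³) = 1.919×10⁻⁵ mm/N.
So P = 2.749 / 1.919×10⁻⁵ = 143.2 kN, compressive.

P ≈ 143 kN (compressive)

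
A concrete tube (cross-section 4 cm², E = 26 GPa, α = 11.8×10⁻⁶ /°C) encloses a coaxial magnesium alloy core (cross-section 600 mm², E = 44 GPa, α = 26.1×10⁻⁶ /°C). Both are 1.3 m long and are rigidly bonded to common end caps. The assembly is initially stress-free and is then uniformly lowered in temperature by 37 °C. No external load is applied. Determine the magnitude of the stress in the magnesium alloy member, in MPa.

σ ≈ 6.58 MPa (tensile)

The magnesium alloy has the larger α, so on cooling it would change length more than the concrete if both were free. The rigid plates force a common final length, so the magnesium alloy is put into tension and the concrete into compression, with equal and opposite forces P (no external load).
Compatibility of the two members (thermal + elastic change equal): (α₁ − α₂)ΔT = P·[1/(A₁E₁) + 1/(A₂E₂)].
|α₁ − α₂|·ΔT = 14.3×10⁻⁶ × 37 = 0.0005291.
1/(A₁E₁) + 1/(A₂E₂) = 1/(400×26×10³) + 1/(600×44×10³) = 1.34×10⁻⁷ N⁻¹.
So P = 0.0005291 / 1.34×10⁻⁷ = 3.948 kN.
σ_{magnesium alloy} = P/A₂ = 3948/600 = 6.579 MPa, tensile.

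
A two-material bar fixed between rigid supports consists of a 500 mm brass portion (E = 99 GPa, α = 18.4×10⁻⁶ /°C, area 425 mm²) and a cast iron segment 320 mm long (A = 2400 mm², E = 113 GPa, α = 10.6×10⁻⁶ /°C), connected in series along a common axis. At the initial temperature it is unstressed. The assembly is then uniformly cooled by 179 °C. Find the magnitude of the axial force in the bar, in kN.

Free thermal contraction of the whole bar: Σ αᵢΔT Lᵢ = 18.4×10⁻⁶×179×500 + 10.6×10⁻⁶×179×320 = 2.254 mm.
Since the ends are fixed, an axial force P builds up, equal in every segment, with P · Σ Lᵢ/(AᵢEᵢ) = δ_free.
Σ Lᵢ/(AᵢEᵢ) = 500/(425×99×10³) + 320/(2400×113×10³) = 1.306×10⁻⁵ mm/N.
Hence P = δ_free / Σ(L/AE) = 2.254/1.306×10⁻⁵ = 172.5 kN (tensile).

P ≈ 173 kN (tensile)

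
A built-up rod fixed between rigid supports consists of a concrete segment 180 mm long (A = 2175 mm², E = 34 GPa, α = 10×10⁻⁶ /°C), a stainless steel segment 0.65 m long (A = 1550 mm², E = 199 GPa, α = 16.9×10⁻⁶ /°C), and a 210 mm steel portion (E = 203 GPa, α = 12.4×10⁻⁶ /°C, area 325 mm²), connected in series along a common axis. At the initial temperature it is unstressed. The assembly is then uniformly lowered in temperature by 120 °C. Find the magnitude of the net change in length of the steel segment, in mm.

With the walls removed the bar would change length by δ_free = Σ αᵢΔT Lᵢ = 10×10⁻⁶×120×180 + 16.9×10⁻⁶×120×650 + 12.4×10⁻⁶×120×210 = 1.847 mm.
Since the ends are fixed, an axial force P builds up, equal in every segment, with P · Σ Lᵢ/(AᵢEᵢ) = δ_free.
Σ Lᵢ/(AᵢEᵢ) = 180/(2175×34×10³) + 650/(1550×199×10³) + 210/(325×203×10³) = 7.724×10⁻⁶ mm/N.
P = 1.847 / 7.724×10⁻⁶ = 239100 N = 239.1 kN, tensile.
For the steel segment, free thermal change = 12.4×10⁻⁶×120×210 = 0.3125 mm and elastic change from P = 239100×210/(325×203×10³) = 0.761 mm; these oppose, so the net change is 0.448 mm (segment lengthens).

|ΔL| ≈ 0.448 mm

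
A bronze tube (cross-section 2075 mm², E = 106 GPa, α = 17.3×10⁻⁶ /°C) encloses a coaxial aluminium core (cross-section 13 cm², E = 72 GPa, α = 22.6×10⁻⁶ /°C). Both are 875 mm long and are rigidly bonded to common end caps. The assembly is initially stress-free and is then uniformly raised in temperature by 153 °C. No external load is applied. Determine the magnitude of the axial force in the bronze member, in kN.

The aluminium has the larger α, so on heating it would change length more than the bronze if both were free. The rigid plates force a common final length, so the aluminium is put into compression and the bronze into tension, with equal and opposite forces P (no external load).
Equating the net (thermal + elastic) strains gives |α₁ − α₂|·ΔT = P·[1/(A₁E₁) + 1/(A₂E₂)].
|α₁ − α₂|·ΔT = 5.3×10⁻⁶ × 153 = 0.0008109.
1/(A₁E₁) + 1/(A₂E₂) = 1/(2075×106×10³) + 1/(1300×72×10³) = 1.523×10⁻⁸ N⁻¹.
So P = 0.0008109 / 1.523×10⁻⁸ = 53.24 kN.

P ≈ 53.2 kN (tensile in the bronze)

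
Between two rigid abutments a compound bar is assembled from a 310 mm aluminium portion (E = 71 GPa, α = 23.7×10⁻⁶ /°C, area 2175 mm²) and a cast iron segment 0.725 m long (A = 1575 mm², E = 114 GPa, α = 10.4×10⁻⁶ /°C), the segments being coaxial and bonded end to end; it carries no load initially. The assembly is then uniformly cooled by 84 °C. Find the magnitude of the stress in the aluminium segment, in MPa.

Free thermal contraction of the whole bar: Σ αᵢΔT Lᵢ = 23.7×10⁻⁶×84×310 + 10.4×10⁻⁶×84×725 = 1.251 mm.
Since the ends are fixed, an axial force P builds up, equal in every segment, with P · Σ Lᵢ/(AᵢEᵢ) = δ_free.
Σ Lᵢ/(AᵢEᵢ) = 310/(2175×71×10³) + 725/(1575×114×10³) = 6.045×10⁻⁶ mm/N.
P = 1.251 / 6.045×10⁻⁶ = 206900 N = 206.9 kN, tensile.
σ_{aluminium} = P / A = 206900 / 2175 = 95.11 MPa.

σ ≈ 95.1 MPa (tensile)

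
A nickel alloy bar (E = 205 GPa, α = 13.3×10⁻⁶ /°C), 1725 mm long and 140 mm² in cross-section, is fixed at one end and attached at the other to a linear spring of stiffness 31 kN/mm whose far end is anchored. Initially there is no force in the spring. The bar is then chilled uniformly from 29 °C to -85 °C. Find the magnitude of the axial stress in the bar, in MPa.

σ ≈ 202 MPa (tensile)

If the spring were absent the bar would shorten by αΔT L = 13.3×10⁻⁶ × 114 × 1725 = 2.615 mm.
With a force P in the spring, the elastic change of the bar is PL/(AE) and that of the spring is P/k; compatibility requires their sum to equal δ_free.
So P = δ_free / [L/(AE) + 1/k] = 2.615 / [ 1725/(140×205×10³) + 1/(31×10³) ].
P = 2.615 / 9.236×10⁻⁵ = 28320 N.
σ = P/A = 28320/140 = 202.3 MPa.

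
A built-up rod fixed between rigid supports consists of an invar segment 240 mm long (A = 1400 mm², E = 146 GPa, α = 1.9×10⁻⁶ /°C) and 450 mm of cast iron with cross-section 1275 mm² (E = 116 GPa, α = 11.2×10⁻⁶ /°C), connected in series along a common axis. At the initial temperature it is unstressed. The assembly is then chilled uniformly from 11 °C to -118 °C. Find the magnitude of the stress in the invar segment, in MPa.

With the walls removed the bar would change length by δ_free = Σ αᵢΔT Lᵢ = 1.9×10⁻⁶×129×240 + 11.2×10⁻⁶×129×450 = 0.709 mm.
Since the ends are fixed, an axial force P builds up, equal in every segment, with P · Σ Lᵢ/(AᵢEᵢ) = δ_free.
Σ Lᵢ/(AᵢEᵢ) = 240/(1400×146×10³) + 450/(1275×116×10³) = 4.217×10⁻⁶ mm/N.
P = 0.709 / 4.217×10⁻⁶ = 168100 N = 168.1 kN, tensile.
σ_{invar} = P / A = 168100 / 1400 = 120.1 MPa.

σ ≈ 120 MPa (tensile)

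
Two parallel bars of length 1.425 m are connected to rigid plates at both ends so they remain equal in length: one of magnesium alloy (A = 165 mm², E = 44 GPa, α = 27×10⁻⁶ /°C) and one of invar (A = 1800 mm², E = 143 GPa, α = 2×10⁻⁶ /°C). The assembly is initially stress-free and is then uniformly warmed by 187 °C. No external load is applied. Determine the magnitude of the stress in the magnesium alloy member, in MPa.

σ ≈ 200 MPa (compressive)

Both members must finish at the same length. With the larger α, the magnesium alloy tends to over-expand; the plates restrain it, putting the magnesium alloy in compression and the invar in tension. With no external load the two internal forces are equal and opposite, magnitude P.
Compatibility of the two members (thermal + elastic change equal): (α₁ − α₂)ΔT = P·[1/(A₁E₁) + 1/(A₂E₂)].
|α₁ − α₂|·ΔT = 25×10⁻⁶ × 187 = 0.004675.
1/(A₁E₁) + 1/(A₂E₂) = 1/(165×44×10³) + 1/(1800×143×10³) = 1.416×10⁻⁷ N⁻¹.
P = 0.004675 / 1.416×10⁻⁷ = 33010 N = 33.01 kN.
σ_{magnesium alloy} = P/A₁ = 33010/165 = 200.1 MPa, compressive.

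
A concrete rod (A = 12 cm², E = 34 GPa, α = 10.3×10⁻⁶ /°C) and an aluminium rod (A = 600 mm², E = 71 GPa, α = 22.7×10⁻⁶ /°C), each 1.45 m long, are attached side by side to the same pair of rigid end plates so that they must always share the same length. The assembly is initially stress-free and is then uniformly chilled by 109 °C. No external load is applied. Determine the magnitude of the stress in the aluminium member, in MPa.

Equilibrium of a rigid end plate with no external load gives equal and opposite internal forces ±P in the two members. Since α_{aluminium} > α_{concrete}, cooling drives the aluminium into tension and the concrete into compression.
Compatibility of the two members (thermal + elastic change equal): (α₁ − α₂)ΔT = P·[1/(A₁E₁) + 1/(A₂E₂)].
|α₁ − α₂|·ΔT = 12.4×10⁻⁶ × 109 = 0.001352.
1/(A₁E₁) + 1/(A₂E₂) = 1/(1200×34×10³) + 1/(600×71×10³) = 4.798×10⁻⁸ N⁻¹.
So P = 0.001352 / 4.798×10⁻⁸ = 28.17 kN.
σ_{aluminium} = P/A₂ = 28170/600 = 46.95 MPa, tensile.

σ ≈ 46.9 MPa (tensile)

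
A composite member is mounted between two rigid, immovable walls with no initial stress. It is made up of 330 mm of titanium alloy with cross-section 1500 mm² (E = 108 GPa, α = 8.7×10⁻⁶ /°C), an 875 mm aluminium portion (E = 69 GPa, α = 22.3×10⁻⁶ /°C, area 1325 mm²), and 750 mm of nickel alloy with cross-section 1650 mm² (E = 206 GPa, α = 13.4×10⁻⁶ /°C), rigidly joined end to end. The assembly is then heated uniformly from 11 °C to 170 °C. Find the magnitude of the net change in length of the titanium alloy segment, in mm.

|ΔL| ≈ 0.304 mm

With the walls removed the bar would change length by δ_free = Σ αᵢΔT Lᵢ = 8.7×10⁻⁶×159×330 + 22.3×10⁻⁶×159×875 + 13.4×10⁻⁶×159×750 = 5.157 mm.
The walls prevent any net length change, so an axial force P (same in every segment) develops. Compatibility: P · Σ Lᵢ/(AᵢEᵢ) = δ_free.
The series flexibility is Σ Lᵢ/(AᵢEᵢ) = 330/(1500×108×10³) + 875/(1325×69×10³) + 750/(1650×206×10³) = 1.381×10⁻⁵ mm/N.
Hence P = δ_free / Σ(L/AE) = 5.157/1.381×10⁻⁵ = 373.3 kN (compressive).
For the titanium alloy segment, free thermal change = 8.7×10⁻⁶×159×330 = 0.4565 mm and elastic change from P = 373300×330/(1500×108×10³) = 0.7604 mm; these oppose, so the net change is 0.304 mm (segment shortens).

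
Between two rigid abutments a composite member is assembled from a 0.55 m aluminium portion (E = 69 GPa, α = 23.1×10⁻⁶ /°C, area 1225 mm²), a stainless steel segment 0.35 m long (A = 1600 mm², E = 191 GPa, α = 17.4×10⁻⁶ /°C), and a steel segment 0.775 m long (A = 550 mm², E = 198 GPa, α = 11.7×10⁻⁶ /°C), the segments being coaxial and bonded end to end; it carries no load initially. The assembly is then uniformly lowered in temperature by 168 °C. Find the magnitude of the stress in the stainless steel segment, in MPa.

If the supports were absent, the total length change would be Σ αᵢΔT Lᵢ = 23.1×10⁻⁶×168×550 + 17.4×10⁻⁶×168×350 + 11.7×10⁻⁶×168×775 = 4.681 mm.
The walls prevent any net length change, so an axial force P (same in every segment) develops. Compatibility: P · Σ Lᵢ/(AᵢEᵢ) = δ_free.
The series flexibility is Σ Lᵢ/(AᵢEᵢ) = 550/(1225×69×10³) + 350/(1600×191×10³) + 775/(550×198×10³) = 1.477×10⁻⁵ mm/N.
Hence P = δ_free / Σ(L/AE) = 4.681/1.477×10⁻⁵ = 316.9 kN (tensile).
σ_{stainless steel} = P / A = 316900 / 1600 = 198.1 MPa.

σ ≈ 198 MPa (tensile)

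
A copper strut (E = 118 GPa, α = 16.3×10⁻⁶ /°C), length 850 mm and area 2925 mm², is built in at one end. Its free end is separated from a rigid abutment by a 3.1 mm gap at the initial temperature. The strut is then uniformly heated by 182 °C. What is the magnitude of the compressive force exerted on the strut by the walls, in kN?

Unrestrained expansion: δ_free = αΔT L = 16.3×10⁻⁶ × 182 × 850 = 2.522 mm.
This is smaller than the 3.1 mm clearance, so the strut expands freely without reaching the stop — the stress is zero.

P ≈ 0 kN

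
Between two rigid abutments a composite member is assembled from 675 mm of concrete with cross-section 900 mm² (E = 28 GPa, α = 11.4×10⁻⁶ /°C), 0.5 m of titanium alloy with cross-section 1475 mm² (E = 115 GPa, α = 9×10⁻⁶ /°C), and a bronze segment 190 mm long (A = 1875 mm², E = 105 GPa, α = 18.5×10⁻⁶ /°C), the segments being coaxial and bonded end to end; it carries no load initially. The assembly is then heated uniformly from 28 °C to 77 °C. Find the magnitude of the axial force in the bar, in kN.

P ≈ 25.1 kN (compressive)

With the walls removed the bar would change length by δ_free = Σ αᵢΔT Lᵢ = 11.4×10⁻⁶×49×675 + 9×10⁻⁶×49×500 + 18.5×10⁻⁶×49×190 = 0.7698 mm.
Since the ends are fixed, an axial force P builds up, equal in every segment, with P · Σ Lᵢ/(AᵢEᵢ) = δ_free.
The series flexibility is Σ Lᵢ/(AᵢEᵢ) = 675/(900×28×10³) + 500/(1475×115×10³) + 190/(1875×105×10³) = 3.07×10⁻⁵ mm/N.
So P = 0.7698 / 3.07×10⁻⁵ = 25.08 kN, compressive.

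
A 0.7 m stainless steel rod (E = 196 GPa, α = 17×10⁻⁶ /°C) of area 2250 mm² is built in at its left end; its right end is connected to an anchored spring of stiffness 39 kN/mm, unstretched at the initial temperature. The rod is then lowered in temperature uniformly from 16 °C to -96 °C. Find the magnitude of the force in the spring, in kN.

P ≈ 48.9 kN

The unrestrained thermal change is αΔT L = 17×10⁻⁶ × 112 × 700 = 1.333 mm.
Let P be the tensile force in the spring. The rod extends elastically by PL/(AE) and the spring stretches by P/k; together these equal δ_free.
P [ L/(AE) + 1/k ] = δ_free → P [ 700/(2250×196×10³) + 1/(39×10³) ] = 1.333.
P = 1.333 / 2.723×10⁻⁵ = 48950 N.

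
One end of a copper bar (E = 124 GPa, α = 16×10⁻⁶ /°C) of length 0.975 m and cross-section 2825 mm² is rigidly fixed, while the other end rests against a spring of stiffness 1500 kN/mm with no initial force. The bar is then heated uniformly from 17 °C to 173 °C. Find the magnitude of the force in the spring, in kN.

If the spring were absent the bar would lengthen by αΔT L = 16×10⁻⁶ × 156 × 975 = 2.434 mm.
Let P be the compressive force at the spring. The bar shortens elastically by PL/(AE) and the spring compresses by P/k; together these equal δ_free.
So P = δ_free / [L/(AE) + 1/k] = 2.434 / [ 975/(2825×124×10³) + 1/(1500×10³) ].
P = 2.434 / 3.45×10⁻⁶ = 705400 N.

P ≈ 705 kN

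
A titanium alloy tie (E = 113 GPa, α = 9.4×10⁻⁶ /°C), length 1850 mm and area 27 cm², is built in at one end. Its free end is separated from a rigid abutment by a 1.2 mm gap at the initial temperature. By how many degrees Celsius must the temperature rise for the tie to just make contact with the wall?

The gap closes when αΔT L = 1.2 mm, since the tie is still unstressed at that instant.
So ΔT = g/(αL) = 1.2/(9.4×10⁻⁶ × 1850) = 69.01 °C.

ΔT ≈ 69 °C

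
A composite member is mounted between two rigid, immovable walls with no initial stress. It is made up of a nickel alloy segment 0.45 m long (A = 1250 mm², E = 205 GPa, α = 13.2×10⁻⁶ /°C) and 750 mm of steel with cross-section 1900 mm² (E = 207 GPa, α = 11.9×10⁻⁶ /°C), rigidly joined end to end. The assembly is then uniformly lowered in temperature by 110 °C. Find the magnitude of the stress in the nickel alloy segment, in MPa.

σ ≈ 357 MPa (tensile)

If the supports were absent, the total length change would be Σ αᵢΔT Lᵢ = 13.2×10⁻⁶×110×450 + 11.9×10⁻⁶×110×750 = 1.635 mm.
Since the ends are fixed, an axial force P builds up, equal in every segment, with P · Σ Lᵢ/(AᵢEᵢ) = δ_free.
Σ Lᵢ/(AᵢEᵢ) = 450/(1250×205×10³) + 750/(1900×207×10³) = 3.663×10⁻⁶ mm/N.
So P = 1.635 / 3.663×10⁻⁶ = 446.4 kN, tensile.
σ_{nickel alloy} = P / A = 446400 / 1250 = 357.1 MPa.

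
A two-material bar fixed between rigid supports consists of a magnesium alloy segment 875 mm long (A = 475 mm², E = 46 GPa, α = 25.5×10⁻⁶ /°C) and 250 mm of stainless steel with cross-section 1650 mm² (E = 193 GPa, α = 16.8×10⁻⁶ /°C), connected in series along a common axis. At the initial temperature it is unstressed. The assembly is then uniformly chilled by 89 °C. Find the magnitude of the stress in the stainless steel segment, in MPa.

σ ≈ 35 MPa (tensile)

With the walls removed the bar would change length by δ_free = Σ αᵢΔT Lᵢ = 25.5×10⁻⁶×89×875 + 16.8×10⁻⁶×89×250 = 2.36 mm.
The walls prevent any net length change, so an axial force P (same in every segment) develops. Compatibility: P · Σ Lᵢ/(AᵢEᵢ) = δ_free.
The series flexibility is Σ Lᵢ/(AᵢEᵢ) = 875/(475×46×10³) + 250/(1650×193×10³) = 4.083×10⁻⁵ mm/N.
Hence P = δ_free / Σ(L/AE) = 2.36/4.083×10⁻⁵ = 57.79 kN (tensile).
σ_{stainless steel} = P / A = 57790 / 1650 = 35.02 MPa.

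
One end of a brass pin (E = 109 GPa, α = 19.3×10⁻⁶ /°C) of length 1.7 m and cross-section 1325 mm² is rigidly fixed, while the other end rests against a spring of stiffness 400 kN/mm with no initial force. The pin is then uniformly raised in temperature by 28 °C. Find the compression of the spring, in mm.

δ ≈ 0.161 mm

Free thermal expansion: δ_free = αΔT L = 19.3×10⁻⁶ × 28 × 1700 = 0.9187 mm.
With a force P in the spring, the elastic change of the pin is PL/(AE) and that of the spring is P/k; compatibility requires their sum to equal δ_free.
So P = δ_free / [L/(AE) + 1/k] = 0.9187 / [ 1700/(1325×109×10³) + 1/(400×10³) ].
P = 0.9187 / 1.427×10⁻⁵ = 64370 N.
Spring compression = P/k = 64370/(400×10³) = 0.1609 mm.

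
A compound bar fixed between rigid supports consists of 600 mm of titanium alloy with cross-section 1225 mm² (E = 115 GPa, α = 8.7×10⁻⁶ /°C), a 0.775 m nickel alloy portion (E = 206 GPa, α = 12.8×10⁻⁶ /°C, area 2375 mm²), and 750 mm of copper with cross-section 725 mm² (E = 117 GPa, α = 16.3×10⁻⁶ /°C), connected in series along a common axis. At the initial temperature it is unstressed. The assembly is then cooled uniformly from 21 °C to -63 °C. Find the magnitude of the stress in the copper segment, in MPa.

If the supports were absent, the total length change would be Σ αᵢΔT Lᵢ = 8.7×10⁻⁶×84×600 + 12.8×10⁻⁶×84×775 + 16.3×10⁻⁶×84×750 = 2.299 mm.
Since the ends are fixed, an axial force P builds up, equal in every segment, with P · Σ Lᵢ/(AᵢEᵢ) = δ_free.
The series flexibility is Σ Lᵢ/(AᵢEᵢ) = 600/(1225×115×10³) + 775/(2375×206×10³) + 750/(725×117×10³) = 1.468×10⁻⁵ mm/N.
So P = 2.299 / 1.468×10⁻⁵ = 156.5 kN, tensile.
σ_{copper} = P / A = 156500 / 725 = 215.9 MPa.

σ ≈ 216 MPa (tensile)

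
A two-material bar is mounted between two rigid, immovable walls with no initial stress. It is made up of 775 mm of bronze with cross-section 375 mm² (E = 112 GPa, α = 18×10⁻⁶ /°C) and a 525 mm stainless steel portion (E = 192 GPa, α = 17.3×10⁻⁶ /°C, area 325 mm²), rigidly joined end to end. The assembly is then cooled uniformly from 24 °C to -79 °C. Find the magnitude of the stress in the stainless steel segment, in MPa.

If the supports were absent, the total length change would be Σ αᵢΔT Lᵢ = 18×10⁻⁶×103×775 + 17.3×10⁻⁶×103×525 = 2.372 mm.
The walls prevent any net length change, so an axial force P (same in every segment) develops. Compatibility: P · Σ Lᵢ/(AᵢEᵢ) = δ_free.
The series flexibility is Σ Lᵢ/(AᵢEᵢ) = 775/(375×112×10³) + 525/(325×192×10³) = 2.687×10⁻⁵ mm/N.
So P = 2.372 / 2.687×10⁻⁵ = 88.3 kN, tensile.
σ_{stainless steel} = P / A = 88300 / 325 = 271.7 MPa.

σ ≈ 272 MPa (tensile)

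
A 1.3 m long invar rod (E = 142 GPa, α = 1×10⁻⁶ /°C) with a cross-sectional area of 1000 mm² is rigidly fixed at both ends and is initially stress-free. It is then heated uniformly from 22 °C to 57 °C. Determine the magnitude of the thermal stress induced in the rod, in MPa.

σ ≈ 4.97 MPa (compressive)

With length fixed, the mechanical strain must cancel the thermal strain αΔT = 1×10⁻⁶ × 35 = 35×10⁻⁶.
Hence σ = E·αΔT = 142×10³ × 35×10⁻⁶ = 4.97 MPa, compressive.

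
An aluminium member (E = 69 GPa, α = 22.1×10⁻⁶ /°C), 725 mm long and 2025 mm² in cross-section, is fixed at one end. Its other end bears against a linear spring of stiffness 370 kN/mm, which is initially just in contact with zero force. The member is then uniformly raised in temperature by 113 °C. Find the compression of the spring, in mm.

Free thermal expansion: δ_free = αΔT L = 22.1×10⁻⁶ × 113 × 725 = 1.811 mm.
Let P be the compressive force at the spring. The member shortens elastically by PL/(AE) and the spring compresses by P/k; together these equal δ_free.
P [ L/(AE) + 1/k ] = δ_free → P [ 725/(2025×69×10³) + 1/(370×10³) ] = 1.811.
P = 1.811 / 7.891×10⁻⁶ = 229400 N.
Spring compression = P/k = 229400/(370×10³) = 0.6201 mm.

δ ≈ 0.62 mm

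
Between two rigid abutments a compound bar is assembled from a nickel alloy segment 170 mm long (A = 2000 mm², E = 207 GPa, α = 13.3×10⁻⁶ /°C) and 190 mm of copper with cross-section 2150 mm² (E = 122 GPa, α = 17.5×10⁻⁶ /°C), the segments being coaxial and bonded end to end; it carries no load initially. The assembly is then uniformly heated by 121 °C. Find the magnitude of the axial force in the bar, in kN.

Free thermal expansion of the whole bar: Σ αᵢΔT Lᵢ = 13.3×10⁻⁶×121×170 + 17.5×10⁻⁶×121×190 = 0.6759 mm.
The walls prevent any net length change, so an axial force P (same in every segment) develops. Compatibility: P · Σ Lᵢ/(AᵢEᵢ) = δ_free.
The series flexibility is Σ Lᵢ/(AᵢEᵢ) = 170/(2000×207×10³) + 190/(2150×122×10³) = 1.135×10⁻⁶ mm/N.
P = 0.6759 / 1.135×10⁻⁶ = 595500 N = 595.5 kN, compressive.

P ≈ 596 kN (compressive)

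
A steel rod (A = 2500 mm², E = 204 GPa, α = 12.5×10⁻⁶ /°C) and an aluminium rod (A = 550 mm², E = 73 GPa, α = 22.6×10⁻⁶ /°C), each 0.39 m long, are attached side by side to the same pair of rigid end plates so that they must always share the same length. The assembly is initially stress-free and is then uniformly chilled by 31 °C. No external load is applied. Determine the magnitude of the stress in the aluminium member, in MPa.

σ ≈ 21.2 MPa (tensile)

The aluminium has the larger α, so on cooling it would change length more than the steel if both were free. The rigid plates force a common final length, so the aluminium is put into tension and the steel into compression, with equal and opposite forces P (no external load).
Compatibility of the two members (thermal + elastic change equal): (α₁ − α₂)ΔT = P·[1/(A₁E₁) + 1/(A₂E₂)].
|α₁ − α₂|·ΔT = 10.1×10⁻⁶ × 31 = 0.0003131.
1/(A₁E₁) + 1/(A₂E₂) = 1/(2500×204×10³) + 1/(550×73×10³) = 2.687×10⁻⁸ N⁻¹.
P = 0.0003131 / 2.687×10⁻⁸ = 11650 N = 11.65 kN.
σ_{aluminium} = P/A₂ = 11650/550 = 21.19 MPa, tensile.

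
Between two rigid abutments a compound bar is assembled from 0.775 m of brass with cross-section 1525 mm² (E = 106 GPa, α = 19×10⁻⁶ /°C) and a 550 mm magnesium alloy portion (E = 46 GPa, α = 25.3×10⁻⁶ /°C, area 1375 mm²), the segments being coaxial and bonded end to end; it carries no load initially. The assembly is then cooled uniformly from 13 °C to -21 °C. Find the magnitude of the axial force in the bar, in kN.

P ≈ 72.2 kN (tensile)

With the walls removed the bar would change length by δ_free = Σ αᵢΔT Lᵢ = 19×10⁻⁶×34×775 + 25.3×10⁻⁶×34×550 = 0.9738 mm.
The rigid supports impose zero overall length change; the single axial force P common to all segments must satisfy P Σ Lᵢ/(AᵢEᵢ) = δ_free.
Σ Lᵢ/(AᵢEᵢ) = 775/(1525×106×10³) + 550/(1375×46×10³) = 1.349×10⁻⁵ mm/N.
So P = 0.9738 / 1.349×10⁻⁵ = 72.18 kN, tensile.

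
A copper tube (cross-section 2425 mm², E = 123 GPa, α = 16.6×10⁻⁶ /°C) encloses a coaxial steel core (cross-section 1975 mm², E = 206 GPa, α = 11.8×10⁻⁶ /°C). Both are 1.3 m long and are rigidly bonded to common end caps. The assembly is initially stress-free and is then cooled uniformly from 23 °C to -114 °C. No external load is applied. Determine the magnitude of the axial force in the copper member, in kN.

Both members must finish at the same length. With the larger α, the copper tends to over-contract; the plates restrain it, putting the copper in tension and the steel in compression. With no external load the two internal forces are equal and opposite, magnitude P.
Setting the final lengths equal and cancelling L: (α₁ − α₂)ΔT = P/(A₁E₁) + P/(A₂E₂).
|α₁ − α₂|·ΔT = 4.8×10⁻⁶ × 137 = 0.0006576.
1/(A₁E₁) + 1/(A₂E₂) = 1/(2425×123×10³) + 1/(1975×206×10³) = 5.811×10⁻⁹ N⁻¹.
P = 0.0006576 / 5.811×10⁻⁹ = 113200 N = 113.2 kN.

P ≈ 113 kN (tensile in the copper)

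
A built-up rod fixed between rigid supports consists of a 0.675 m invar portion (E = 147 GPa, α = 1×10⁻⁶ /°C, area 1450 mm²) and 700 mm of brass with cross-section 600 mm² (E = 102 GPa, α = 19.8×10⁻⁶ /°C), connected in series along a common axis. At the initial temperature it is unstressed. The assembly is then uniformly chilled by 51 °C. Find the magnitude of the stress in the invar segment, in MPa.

Free thermal contraction of the whole bar: Σ αᵢΔT Lᵢ = 1×10⁻⁶×51×675 + 19.8×10⁻⁶×51×700 = 0.7413 mm.
The rigid supports impose zero overall length change; the single axial force P common to all segments must satisfy P Σ Lᵢ/(AᵢEᵢ) = δ_free.
The series flexibility is Σ Lᵢ/(AᵢEᵢ) = 675/(1450×147×10³) + 700/(600×102×10³) = 1.46×10⁻⁵ mm/N.
Hence P = δ_free / Σ(L/AE) = 0.7413/1.46×10⁻⁵ = 50.76 kN (tensile).
σ_{invar} = P / A = 50760 / 1450 = 35 MPa.

σ ≈ 35 MPa (tensile)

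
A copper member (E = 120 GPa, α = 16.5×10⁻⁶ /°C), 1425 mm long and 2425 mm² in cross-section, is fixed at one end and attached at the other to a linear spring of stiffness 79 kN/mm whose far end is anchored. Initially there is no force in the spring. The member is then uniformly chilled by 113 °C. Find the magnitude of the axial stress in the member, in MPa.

σ ≈ 62.4 MPa (tensile)

If the spring were absent the member would shorten by αΔT L = 16.5×10⁻⁶ × 113 × 1425 = 2.657 mm.
With a force P in the spring, the elastic change of the member is PL/(AE) and that of the spring is P/k; compatibility requires their sum to equal δ_free.
So P = δ_free / [L/(AE) + 1/k] = 2.657 / [ 1425/(2425×120×10³) + 1/(79×10³) ].
P = 2.657 / 1.756×10⁻⁵ = 151300 N.
σ = P/A = 151300/2425 = 62.41 MPa.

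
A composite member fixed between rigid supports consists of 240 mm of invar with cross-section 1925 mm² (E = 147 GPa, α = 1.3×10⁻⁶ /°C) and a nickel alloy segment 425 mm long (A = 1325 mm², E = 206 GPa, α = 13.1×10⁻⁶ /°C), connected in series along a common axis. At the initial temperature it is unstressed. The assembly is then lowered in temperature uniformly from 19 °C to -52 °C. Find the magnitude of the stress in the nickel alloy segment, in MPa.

Free thermal contraction of the whole bar: Σ αᵢΔT Lᵢ = 1.3×10⁻⁶×71×240 + 13.1×10⁻⁶×71×425 = 0.4174 mm.
The rigid supports impose zero overall length change; the single axial force P common to all segments must satisfy P Σ Lᵢ/(AᵢEᵢ) = δ_free.
Σ Lᵢ/(AᵢEᵢ) = 240/(1925×147×10³) + 425/(1325×206×10³) = 2.405×10⁻⁶ mm/N.
Hence P = δ_free / Σ(L/AE) = 0.4174/2.405×10⁻⁶ = 173.6 kN (tensile).
σ_{nickel alloy} = P / A = 173600 / 1325 = 131 MPa.

σ ≈ 131 MPa (tensile)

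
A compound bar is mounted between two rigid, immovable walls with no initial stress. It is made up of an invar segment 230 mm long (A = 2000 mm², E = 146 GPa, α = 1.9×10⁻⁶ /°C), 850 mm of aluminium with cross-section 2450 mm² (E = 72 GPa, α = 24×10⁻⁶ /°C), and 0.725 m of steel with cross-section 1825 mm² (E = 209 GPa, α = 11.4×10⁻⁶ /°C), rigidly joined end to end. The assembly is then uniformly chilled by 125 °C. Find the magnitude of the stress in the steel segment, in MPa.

If the supports were absent, the total length change would be Σ αᵢΔT Lᵢ = 1.9×10⁻⁶×125×230 + 24×10⁻⁶×125×850 + 11.4×10⁻⁶×125×725 = 3.638 mm.
Since the ends are fixed, an axial force P builds up, equal in every segment, with P · Σ Lᵢ/(AᵢEᵢ) = δ_free.
The series flexibility is Σ Lᵢ/(AᵢEᵢ) = 230/(2000×146×10³) + 850/(2450×72×10³) + 725/(1825×209×10³) = 7.507×10⁻⁶ mm/N.
P = 3.638 / 7.507×10⁻⁶ = 484600 N = 484.6 kN, tensile.
σ_{steel} = P / A = 484600 / 1825 = 265.5 MPa.

σ ≈ 266 MPa (tensile)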